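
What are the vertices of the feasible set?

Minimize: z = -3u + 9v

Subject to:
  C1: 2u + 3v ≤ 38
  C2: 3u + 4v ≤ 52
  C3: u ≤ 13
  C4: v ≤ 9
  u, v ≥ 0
Each vertex is the intersection of two constraint boundaries that also satisfies all remaining constraints:
  u = 0 and v = 0 → (0, 0)
  u = 13 and v = 0 → (13, 0)
  3u + 4v = 52 and u = 13 → (13, 3.25)
  3u + 4v = 52 and v = 9 → (5.333, 9)
  v = 9 and u = 0 → (0, 9)

Vertices: (0, 0), (13, 0), (13, 3.25), (5.333, 9), (0, 9)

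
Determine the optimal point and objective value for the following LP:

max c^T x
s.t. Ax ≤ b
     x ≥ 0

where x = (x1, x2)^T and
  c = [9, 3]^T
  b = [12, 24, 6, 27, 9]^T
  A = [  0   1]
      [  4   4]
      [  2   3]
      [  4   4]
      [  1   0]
Each vertex is the intersection of two constraint boundaries that also satisfies all remaining constraints:
  x1 = 0 and x2 = 0 → (0, 0)
  2x1 + 3x2 = 6 and x2 = 0 → (3, 0)
  2x1 + 3x2 = 6 and x1 = 0 → (0, 2)

Evaluating z = 9x1 + 3x2 at each vertex:
  (0, 0): z = 0
  (3, 0): z = 27
  (0, 2): z = 6

The maximum is at (3, 0) with z = 27.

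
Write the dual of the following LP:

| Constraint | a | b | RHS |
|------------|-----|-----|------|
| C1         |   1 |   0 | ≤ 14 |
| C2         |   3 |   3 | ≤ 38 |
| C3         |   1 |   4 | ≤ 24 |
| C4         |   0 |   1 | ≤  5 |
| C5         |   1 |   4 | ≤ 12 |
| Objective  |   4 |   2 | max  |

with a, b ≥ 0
Minimize: z = 14y1 + 38y2 + 24y3 + 5y4 + 12y5

Subject to:
  C1: -y1 - 3y2 - y3 - y5 ≤ -4
  C2: -3y2 - 4y3 - y4 - 4y5 ≤ -2
  y1, y2, y3, y4, y5 ≥ 0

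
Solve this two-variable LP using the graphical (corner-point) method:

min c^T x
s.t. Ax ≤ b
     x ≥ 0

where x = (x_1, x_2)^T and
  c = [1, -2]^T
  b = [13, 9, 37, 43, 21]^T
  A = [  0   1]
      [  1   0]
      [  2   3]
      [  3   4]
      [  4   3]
Each vertex is the intersection of two constraint boundaries that also satisfies all remaining constraints:
  x_1 = 0 and x_2 = 0 → (0, 0)
  4x_1 + 3x_2 = 21 and x_2 = 0 → (5.25, 0)
  4x_1 + 3x_2 = 21 and x_1 = 0 → (0, 7)

Evaluating z = x_1 - 2x_2 at each vertex:
  (0, 0): z = 0
  (5.25, 0): z = 5.25
  (0, 7): z = -14

The minimum is at (0, 7) with z = -14.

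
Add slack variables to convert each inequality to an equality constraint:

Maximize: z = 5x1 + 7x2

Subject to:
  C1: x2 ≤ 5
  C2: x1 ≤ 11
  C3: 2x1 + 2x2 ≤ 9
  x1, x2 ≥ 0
max z = 5x1 + 7x2

s.t.
  x2 + s1 = 5
  x1 + s2 = 11
  2x1 + 2x2 + s3 = 9
  x1, x2, s1, s2, s3 ≥ 0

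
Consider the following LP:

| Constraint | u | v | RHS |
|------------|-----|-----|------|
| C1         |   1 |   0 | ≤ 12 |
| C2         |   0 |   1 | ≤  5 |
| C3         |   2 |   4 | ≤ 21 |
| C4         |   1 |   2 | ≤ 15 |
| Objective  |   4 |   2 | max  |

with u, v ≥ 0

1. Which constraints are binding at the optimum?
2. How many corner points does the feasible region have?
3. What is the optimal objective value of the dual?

1. C3, v ≥ 0
2. 4
3. 42 (by strong duality, equal to the primal optimum)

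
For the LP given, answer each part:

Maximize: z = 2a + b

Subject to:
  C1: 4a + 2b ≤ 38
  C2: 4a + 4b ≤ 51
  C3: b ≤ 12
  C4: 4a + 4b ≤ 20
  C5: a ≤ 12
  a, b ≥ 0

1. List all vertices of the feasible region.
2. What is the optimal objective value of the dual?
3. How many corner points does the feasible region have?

1. (0, 0), (5, 0), (0, 5)
2. 10 (by strong duality, equal to the primal optimum)
3. 3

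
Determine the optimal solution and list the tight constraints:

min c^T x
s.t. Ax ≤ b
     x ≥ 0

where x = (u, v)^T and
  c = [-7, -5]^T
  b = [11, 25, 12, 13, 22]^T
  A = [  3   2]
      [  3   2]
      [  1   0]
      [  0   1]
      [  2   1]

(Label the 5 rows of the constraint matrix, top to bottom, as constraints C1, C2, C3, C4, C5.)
Optimal: u = 0, v = 5.5
Slack at optimum:
  C1: slack = 0 (binding)
  C2: slack = 14
  C3: slack = 12
  C4: slack = 7.5
  C5: slack = 16.5
  u ≥ 0: u = 0 (binding)
  v ≥ 0: v = 5.5
Binding constraints: C1, u ≥ 0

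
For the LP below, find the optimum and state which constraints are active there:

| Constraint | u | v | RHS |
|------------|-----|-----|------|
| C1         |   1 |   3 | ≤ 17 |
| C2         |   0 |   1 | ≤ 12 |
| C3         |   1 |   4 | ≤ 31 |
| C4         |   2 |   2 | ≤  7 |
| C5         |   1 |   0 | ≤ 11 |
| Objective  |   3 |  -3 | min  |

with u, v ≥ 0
Optimal: u = 0, v = 3.5
Slack at optimum:
  C1: slack = 6.5
  C2: slack = 8.5
  C3: slack = 17
  C4: slack = 0 (binding)
  C5: slack = 11
  u ≥ 0: u = 0 (binding)
  v ≥ 0: v = 3.5
Binding constraints: C4, u ≥ 0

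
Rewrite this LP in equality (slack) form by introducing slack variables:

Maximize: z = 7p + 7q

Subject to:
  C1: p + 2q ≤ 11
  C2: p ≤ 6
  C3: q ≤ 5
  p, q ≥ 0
max z = 7p + 7q

s.t.
  p + 2q + s1 = 11
  p + s2 = 6
  q + s3 = 5
  p, q, s1, s2, s3 ≥ 0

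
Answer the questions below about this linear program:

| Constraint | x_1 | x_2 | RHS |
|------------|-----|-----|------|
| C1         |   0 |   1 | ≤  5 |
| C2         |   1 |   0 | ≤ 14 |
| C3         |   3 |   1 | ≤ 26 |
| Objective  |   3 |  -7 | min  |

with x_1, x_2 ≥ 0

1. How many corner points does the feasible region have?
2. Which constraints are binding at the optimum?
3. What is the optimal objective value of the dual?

1. 4
2. C1, x_1 ≥ 0
3. -35 (by strong duality, equal to the primal optimum)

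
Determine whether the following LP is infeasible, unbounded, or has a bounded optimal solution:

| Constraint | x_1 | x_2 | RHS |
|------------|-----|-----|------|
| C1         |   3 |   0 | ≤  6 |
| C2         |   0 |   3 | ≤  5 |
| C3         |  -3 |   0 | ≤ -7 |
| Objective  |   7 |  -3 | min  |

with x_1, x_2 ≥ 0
C1 requires 3x_1 ≤ 6, while C3 (-3x_1 ≤ -7) is equivalent to 3x_1 ≥ 7. Together they would need 7 ≤ 3x_1 ≤ 6, which is impossible since 7 > 6. No point satisfies all constraints.

The feasible region is empty; the LP is infeasible.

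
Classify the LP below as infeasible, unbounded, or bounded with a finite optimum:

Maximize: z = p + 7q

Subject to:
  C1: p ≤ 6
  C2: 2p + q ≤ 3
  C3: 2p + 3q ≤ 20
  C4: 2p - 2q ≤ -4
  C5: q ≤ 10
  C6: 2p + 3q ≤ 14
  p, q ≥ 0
The point (0, 3) satisfies every constraint, so the LP is feasible; the constraints give p ≤ 6 and q ≤ 10, which with p, q ≥ 0 keep the feasible region inside a bounded box. A feasible, bounded LP attains a finite optimum at a vertex.

Evaluating z = p + 7q at each vertex:
  (0, 2): z = 14
  (0.3333, 2.333): z = 16.67
  (0, 3): z = 21

Bounded optimum: z* = 21 at (0, 3).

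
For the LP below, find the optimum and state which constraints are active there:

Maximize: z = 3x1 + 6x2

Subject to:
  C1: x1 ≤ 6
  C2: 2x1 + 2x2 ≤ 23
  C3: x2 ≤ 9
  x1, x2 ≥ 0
Optimal: x1 = 2.5, x2 = 9
Slack at optimum:
  C1: slack = 3.5
  C2: slack = 0 (binding)
  C3: slack = 0 (binding)
  x1 ≥ 0: x1 = 2.5
  x2 ≥ 0: x2 = 9
Binding constraints: C2, C3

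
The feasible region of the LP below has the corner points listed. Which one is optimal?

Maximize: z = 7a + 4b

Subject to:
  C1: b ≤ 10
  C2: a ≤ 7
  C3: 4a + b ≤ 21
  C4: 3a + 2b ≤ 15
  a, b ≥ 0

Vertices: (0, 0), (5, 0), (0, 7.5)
(5, 0) with z = 35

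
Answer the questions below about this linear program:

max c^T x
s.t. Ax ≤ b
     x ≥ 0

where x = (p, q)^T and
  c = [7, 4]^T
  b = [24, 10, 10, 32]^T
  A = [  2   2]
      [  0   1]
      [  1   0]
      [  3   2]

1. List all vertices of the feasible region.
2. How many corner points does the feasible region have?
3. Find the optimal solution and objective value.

1. (0, 0), (10, 0), (10, 1), (8, 4), (2, 10), (0, 10)
2. 6
3. p = 10, q = 1, z = 74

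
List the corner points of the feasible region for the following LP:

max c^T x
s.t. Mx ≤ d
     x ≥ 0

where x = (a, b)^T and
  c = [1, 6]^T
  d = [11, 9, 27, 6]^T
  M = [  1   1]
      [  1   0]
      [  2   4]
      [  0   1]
Each vertex is the intersection of two constraint boundaries that also satisfies all remaining constraints:
  a = 0 and b = 0 → (0, 0)
  a = 9 and b = 0 → (9, 0)
  a + b = 11 and a = 9 → (9, 2)
  a + b = 11 and 2a + 4b = 27 → (8.5, 2.5)
  2a + 4b = 27 and b = 6 → (1.5, 6)
  b = 6 and a = 0 → (0, 6)

Vertices: (0, 0), (9, 0), (9, 2), (8.5, 2.5), (1.5, 6), (0, 6)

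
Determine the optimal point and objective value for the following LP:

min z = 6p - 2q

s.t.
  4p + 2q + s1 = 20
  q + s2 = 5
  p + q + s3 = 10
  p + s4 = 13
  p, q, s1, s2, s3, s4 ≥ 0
Each vertex is the intersection of two constraint boundaries that also satisfies all remaining constraints:
  p = 0 and q = 0 → (0, 0)
  4p + 2q = 20 and q = 0 → (5, 0)
  4p + 2q = 20 and q = 5 → (2.5, 5)
  q = 5 and p = 0 → (0, 5)

Evaluating z = 6p - 2q at each vertex:
  (0, 0): z = 0
  (5, 0): z = 30
  (2.5, 5): z = 5
  (0, 5): z = -10

The minimum is at (0, 5) with z = -10.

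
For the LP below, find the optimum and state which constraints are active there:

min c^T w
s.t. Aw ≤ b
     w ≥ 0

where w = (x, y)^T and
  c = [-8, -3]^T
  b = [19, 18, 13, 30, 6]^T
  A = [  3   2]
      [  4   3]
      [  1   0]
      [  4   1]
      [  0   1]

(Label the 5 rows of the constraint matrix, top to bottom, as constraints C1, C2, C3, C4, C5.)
Optimal: x = 4.5, y = 0
Slack at optimum:
  C1: slack = 5.5
  C2: slack = 0 (binding)
  C3: slack = 8.5
  C4: slack = 12
  C5: slack = 6
  x ≥ 0: x = 4.5
  y ≥ 0: y = 0 (binding)
Binding constraints: C2, y ≥ 0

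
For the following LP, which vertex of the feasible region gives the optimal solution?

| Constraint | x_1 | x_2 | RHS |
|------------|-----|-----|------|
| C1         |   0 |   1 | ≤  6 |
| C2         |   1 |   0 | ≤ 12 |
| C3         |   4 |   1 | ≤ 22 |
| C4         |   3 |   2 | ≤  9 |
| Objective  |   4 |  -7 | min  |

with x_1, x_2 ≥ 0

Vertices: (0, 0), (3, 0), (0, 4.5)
(0, 4.5) with z = -31.5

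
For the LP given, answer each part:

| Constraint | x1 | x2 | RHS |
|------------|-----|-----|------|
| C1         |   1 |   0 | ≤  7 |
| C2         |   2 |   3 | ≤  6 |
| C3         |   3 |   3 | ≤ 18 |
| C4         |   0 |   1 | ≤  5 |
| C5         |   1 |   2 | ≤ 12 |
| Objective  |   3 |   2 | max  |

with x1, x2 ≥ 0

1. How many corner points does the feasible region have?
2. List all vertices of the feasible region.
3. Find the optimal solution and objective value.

1. 3
2. (0, 0), (3, 0), (0, 2)
3. x1 = 3, x2 = 0, z = 9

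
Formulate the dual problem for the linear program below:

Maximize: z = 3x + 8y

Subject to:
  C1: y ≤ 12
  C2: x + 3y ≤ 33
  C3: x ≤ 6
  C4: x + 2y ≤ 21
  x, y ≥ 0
Minimize: z = 12y1 + 33y2 + 6y3 + 21y4

Subject to:
  C1: -y2 - y3 - y4 ≤ -3
  C2: -y1 - 3y2 - 2y4 ≤ -8
  y1, y2, y3, y4 ≥ 0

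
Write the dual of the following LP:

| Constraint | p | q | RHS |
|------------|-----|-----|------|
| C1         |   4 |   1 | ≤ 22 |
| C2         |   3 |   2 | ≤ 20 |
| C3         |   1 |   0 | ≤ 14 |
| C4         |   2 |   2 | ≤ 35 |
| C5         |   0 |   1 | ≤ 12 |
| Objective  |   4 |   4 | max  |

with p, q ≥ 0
Minimize: z = 22y1 + 20y2 + 14y3 + 35y4 + 12y5

Subject to:
  C1: -4y1 - 3y2 - y3 - 2y4 ≤ -4
  C2: -y1 - 2y2 - 2y4 - y5 ≤ -4
  y1, y2, y3, y4, y5 ≥ 0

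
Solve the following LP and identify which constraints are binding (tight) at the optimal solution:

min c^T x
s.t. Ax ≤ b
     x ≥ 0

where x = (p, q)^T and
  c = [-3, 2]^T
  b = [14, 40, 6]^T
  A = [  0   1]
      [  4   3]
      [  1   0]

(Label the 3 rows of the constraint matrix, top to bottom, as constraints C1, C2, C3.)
Optimal: p = 6, q = 0
Slack at optimum:
  C1: slack = 14
  C2: slack = 16
  C3: slack = 0 (binding)
  p ≥ 0: p = 6
  q ≥ 0: q = 0 (binding)
Binding constraints: C3, q ≥ 0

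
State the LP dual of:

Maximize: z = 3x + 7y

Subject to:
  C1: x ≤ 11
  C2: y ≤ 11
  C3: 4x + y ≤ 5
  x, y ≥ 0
Minimize: z = 11y1 + 11y2 + 5y3

Subject to:
  C1: -y1 - 4y3 ≤ -3
  C2: -y2 - y3 ≤ -7
  y1, y2, y3 ≥ 0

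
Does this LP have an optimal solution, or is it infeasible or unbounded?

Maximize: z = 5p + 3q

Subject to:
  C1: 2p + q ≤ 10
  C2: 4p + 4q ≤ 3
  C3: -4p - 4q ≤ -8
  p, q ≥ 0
C2 requires 4p + 4q ≤ 3, while C3 (-4p - 4q ≤ -8) is equivalent to 4p + 4q ≥ 8. Together they would need 8 ≤ 4p + 4q ≤ 3, which is impossible since 8 > 3. No point satisfies all constraints.

Infeasible — the constraint set is empty.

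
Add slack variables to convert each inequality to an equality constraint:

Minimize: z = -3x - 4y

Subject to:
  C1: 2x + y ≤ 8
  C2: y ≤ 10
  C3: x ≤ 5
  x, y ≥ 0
min z = -3x - 4y

s.t.
  2x + y + s1 = 8
  y + s2 = 10
  x + s3 = 5
  x, y, s1, s2, s3 ≥ 0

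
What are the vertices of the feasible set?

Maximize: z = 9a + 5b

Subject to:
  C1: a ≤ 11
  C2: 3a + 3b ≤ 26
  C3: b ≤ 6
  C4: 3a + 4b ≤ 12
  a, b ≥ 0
Each vertex is the intersection of two constraint boundaries that also satisfies all remaining constraints:
  a = 0 and b = 0 → (0, 0)
  3a + 4b = 12 and b = 0 → (4, 0)
  3a + 4b = 12 and a = 0 → (0, 3)

Vertices: (0, 0), (4, 0), (0, 3)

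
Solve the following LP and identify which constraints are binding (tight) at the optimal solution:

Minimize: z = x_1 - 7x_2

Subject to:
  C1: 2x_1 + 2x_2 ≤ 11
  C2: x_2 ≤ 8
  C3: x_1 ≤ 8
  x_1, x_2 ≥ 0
Optimal: x_1 = 0, x_2 = 5.5
Slack at optimum:
  C1: slack = 0 (binding)
  C2: slack = 2.5
  C3: slack = 8
  x_1 ≥ 0: x_1 = 0 (binding)
  x_2 ≥ 0: x_2 = 5.5
Binding constraints: C1, x_1 ≥ 0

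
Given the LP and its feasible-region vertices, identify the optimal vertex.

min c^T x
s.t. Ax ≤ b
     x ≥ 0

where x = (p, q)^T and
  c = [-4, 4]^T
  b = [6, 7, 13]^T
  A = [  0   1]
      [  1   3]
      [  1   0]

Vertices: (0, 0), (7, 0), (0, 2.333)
Evaluating z = -4p + 4q at each vertex:
  (0, 0): z = 0
  (7, 0): z = -28
  (0, 2.333): z = 9.333

The smallest value is z = -28, attained at (7, 0).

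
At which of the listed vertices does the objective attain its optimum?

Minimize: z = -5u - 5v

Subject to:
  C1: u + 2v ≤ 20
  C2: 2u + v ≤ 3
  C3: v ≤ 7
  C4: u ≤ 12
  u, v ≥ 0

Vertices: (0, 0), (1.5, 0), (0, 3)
(0, 3) with z = -15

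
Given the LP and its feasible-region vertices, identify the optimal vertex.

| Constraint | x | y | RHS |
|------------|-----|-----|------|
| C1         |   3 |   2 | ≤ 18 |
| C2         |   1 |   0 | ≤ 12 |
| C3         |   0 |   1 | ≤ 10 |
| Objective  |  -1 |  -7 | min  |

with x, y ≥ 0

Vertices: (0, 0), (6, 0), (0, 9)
Evaluating z = -x - 7y at each vertex:
  (0, 0): z = 0
  (6, 0): z = -6
  (0, 9): z = -63

The smallest value is z = -63, attained at (0, 9).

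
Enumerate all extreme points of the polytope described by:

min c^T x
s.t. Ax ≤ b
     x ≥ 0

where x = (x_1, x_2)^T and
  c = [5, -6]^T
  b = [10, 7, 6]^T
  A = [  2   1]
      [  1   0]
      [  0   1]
Each vertex is the intersection of two constraint boundaries that also satisfies all remaining constraints:
  x_1 = 0 and x_2 = 0 → (0, 0)
  2x_1 + x_2 = 10 and x_2 = 0 → (5, 0)
  2x_1 + x_2 = 10 and x_2 = 6 → (2, 6)
  x_2 = 6 and x_1 = 0 → (0, 6)

Vertices: (0, 0), (5, 0), (2, 6), (0, 6)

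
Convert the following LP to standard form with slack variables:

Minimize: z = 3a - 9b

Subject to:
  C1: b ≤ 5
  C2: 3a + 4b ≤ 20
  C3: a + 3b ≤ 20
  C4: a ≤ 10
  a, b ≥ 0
min z = 3a - 9b

s.t.
  b + s1 = 5
  3a + 4b + s2 = 20
  a + 3b + s3 = 20
  a + s4 = 10
  a, b, s1, s2, s3, s4 ≥ 0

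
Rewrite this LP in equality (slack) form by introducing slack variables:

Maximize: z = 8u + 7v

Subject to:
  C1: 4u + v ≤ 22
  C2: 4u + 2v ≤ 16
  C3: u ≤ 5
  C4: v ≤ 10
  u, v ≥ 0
max z = 8u + 7v

s.t.
  4u + v + s1 = 22
  4u + 2v + s2 = 16
  u + s3 = 5
  v + s4 = 10
  u, v, s1, s2, s3, s4 ≥ 0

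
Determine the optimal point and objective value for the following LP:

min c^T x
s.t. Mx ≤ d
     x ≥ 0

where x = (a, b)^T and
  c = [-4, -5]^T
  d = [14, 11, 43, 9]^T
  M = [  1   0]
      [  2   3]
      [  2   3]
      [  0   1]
a = 5.5, b = 0, z = -22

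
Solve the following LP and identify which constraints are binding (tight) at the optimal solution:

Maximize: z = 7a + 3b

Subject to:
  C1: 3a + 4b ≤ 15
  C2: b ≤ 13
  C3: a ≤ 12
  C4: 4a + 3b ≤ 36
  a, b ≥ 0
Optimal: a = 5, b = 0
Slack at optimum:
  C1: slack = 0 (binding)
  C2: slack = 13
  C3: slack = 7
  C4: slack = 16
  a ≥ 0: a = 5
  b ≥ 0: b = 0 (binding)
Binding constraints: C1, b ≥ 0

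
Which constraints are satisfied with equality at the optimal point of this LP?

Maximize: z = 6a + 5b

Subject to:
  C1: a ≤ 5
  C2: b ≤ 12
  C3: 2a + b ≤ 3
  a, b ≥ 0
Optimal: a = 0, b = 3
Binding: C3, a ≥ 0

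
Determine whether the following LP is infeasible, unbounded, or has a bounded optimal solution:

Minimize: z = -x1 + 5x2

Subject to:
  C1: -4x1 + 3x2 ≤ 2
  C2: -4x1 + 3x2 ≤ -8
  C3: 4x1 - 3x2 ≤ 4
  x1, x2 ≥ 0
C3 requires 4x1 - 3x2 ≤ 4, while C2 (-4x1 + 3x2 ≤ -8) is equivalent to 4x1 - 3x2 ≥ 8. Together they would need 8 ≤ 4x1 - 3x2 ≤ 4, which is impossible since 8 > 4. No point satisfies all constraints.

Infeasible — the constraint set is empty.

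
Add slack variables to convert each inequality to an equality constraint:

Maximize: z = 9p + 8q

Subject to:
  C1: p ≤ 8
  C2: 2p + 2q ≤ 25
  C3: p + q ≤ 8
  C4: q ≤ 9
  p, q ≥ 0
max z = 9p + 8q

s.t.
  p + s1 = 8
  2p + 2q + s2 = 25
  p + q + s3 = 8
  q + s4 = 9
  p, q, s1, s2, s3, s4 ≥ 0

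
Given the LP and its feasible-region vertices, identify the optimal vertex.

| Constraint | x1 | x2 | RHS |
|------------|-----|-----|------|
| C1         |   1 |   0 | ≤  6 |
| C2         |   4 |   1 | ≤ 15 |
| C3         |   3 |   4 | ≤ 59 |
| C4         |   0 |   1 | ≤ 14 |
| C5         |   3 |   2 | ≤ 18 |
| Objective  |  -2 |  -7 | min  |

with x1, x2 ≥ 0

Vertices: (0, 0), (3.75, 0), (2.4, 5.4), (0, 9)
Evaluating z = -2x1 - 7x2 at each vertex:
  (0, 0): z = 0
  (3.75, 0): z = -7.5
  (2.4, 5.4): z = -42.6
  (0, 9): z = -63

The smallest value is z = -63, attained at (0, 9).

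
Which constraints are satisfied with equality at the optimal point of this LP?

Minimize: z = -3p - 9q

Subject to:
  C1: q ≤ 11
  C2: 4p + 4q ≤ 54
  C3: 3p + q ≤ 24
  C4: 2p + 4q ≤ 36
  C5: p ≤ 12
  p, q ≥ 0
Optimal: p = 0, q = 9
Slack at optimum:
  C1: slack = 2
  C2: slack = 18
  C3: slack = 15
  C4: slack = 0 (binding)
  C5: slack = 12
  p ≥ 0: p = 0 (binding)
  q ≥ 0: q = 9
Binding constraints: C4, p ≥ 0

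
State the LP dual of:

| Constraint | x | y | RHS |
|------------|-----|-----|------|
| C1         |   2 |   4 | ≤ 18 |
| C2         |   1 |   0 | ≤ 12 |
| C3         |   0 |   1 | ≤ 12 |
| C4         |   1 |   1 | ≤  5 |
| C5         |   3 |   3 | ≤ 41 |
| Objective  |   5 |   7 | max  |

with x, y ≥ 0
Minimize: z = 18y1 + 12y2 + 12y3 + 5y4 + 41y5

Subject to:
  C1: -2y1 - y2 - y4 - 3y5 ≤ -5
  C2: -4y1 - y3 - y4 - 3y5 ≤ -7
  y1, y2, y3, y4, y5 ≥ 0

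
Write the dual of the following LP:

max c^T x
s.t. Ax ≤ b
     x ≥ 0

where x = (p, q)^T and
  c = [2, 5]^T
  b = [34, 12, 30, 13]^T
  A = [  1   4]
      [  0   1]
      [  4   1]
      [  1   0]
Minimize: z = 34y1 + 12y2 + 30y3 + 13y4

Subject to:
  C1: -y1 - 4y3 - y4 ≤ -2
  C2: -4y1 - y2 - y3 ≤ -5
  y1, y2, y3, y4 ≥ 0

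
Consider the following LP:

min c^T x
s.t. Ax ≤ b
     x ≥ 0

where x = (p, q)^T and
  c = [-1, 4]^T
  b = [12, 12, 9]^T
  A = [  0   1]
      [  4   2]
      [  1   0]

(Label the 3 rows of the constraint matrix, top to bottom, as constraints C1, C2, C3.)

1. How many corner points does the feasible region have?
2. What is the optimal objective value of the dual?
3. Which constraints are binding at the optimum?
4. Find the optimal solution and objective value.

1. 3
2. -3 (by strong duality, equal to the primal optimum)
3. C2, q ≥ 0
4. p = 3, q = 0, z = -3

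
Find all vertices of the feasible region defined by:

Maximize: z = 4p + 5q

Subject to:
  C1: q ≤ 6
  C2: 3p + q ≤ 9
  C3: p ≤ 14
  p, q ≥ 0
Each vertex is the intersection of two constraint boundaries that also satisfies all remaining constraints:
  p = 0 and q = 0 → (0, 0)
  3p + q = 9 and q = 0 → (3, 0)
  q = 6 and 3p + q = 9 → (1, 6)
  q = 6 and p = 0 → (0, 6)

Vertices: (0, 0), (3, 0), (1, 6), (0, 6)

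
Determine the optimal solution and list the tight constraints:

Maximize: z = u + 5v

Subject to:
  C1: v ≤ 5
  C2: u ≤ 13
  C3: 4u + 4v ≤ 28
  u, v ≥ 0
Optimal: u = 2, v = 5
Binding: C1, C3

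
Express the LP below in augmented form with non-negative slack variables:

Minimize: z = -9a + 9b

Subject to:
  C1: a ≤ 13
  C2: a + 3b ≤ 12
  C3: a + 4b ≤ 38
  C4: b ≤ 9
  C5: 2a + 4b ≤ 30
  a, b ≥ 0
min z = -9a + 9b

s.t.
  a + s1 = 13
  a + 3b + s2 = 12
  a + 4b + s3 = 38
  b + s4 = 9
  2a + 4b + s5 = 30
  a, b, s1, s2, s3, s4, s5 ≥ 0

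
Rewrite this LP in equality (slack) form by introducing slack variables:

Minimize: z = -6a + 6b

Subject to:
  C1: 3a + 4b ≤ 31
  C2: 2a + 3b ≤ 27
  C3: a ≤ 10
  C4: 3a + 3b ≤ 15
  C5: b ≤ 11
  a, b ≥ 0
min z = -6a + 6b

s.t.
  3a + 4b + s1 = 31
  2a + 3b + s2 = 27
  a + s3 = 10
  3a + 3b + s4 = 15
  b + s5 = 11
  a, b, s1, s2, s3, s4, s5 ≥ 0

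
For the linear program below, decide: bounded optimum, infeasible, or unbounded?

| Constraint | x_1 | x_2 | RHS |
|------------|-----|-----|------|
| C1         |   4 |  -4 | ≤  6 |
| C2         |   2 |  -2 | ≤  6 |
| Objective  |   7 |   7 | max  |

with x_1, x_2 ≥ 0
Feasible point: (0, 0) satisfies every constraint, so the LP is feasible.
Direction d = (0, 1): for each constraint row a, a·d ≤ 0 —
  (4)(0) + (-4)(1) = -4 ≤ 0
  (2)(0) + (-2)(1) = -2 ≤ 0
and d ≥ 0, so (0, 0) + t·d stays feasible for every t ≥ 0. Along this ray z = 7x_1 + 7x_2 changes by 7 per unit t, so z → +∞.

The LP is unbounded; z can be made arbitrarily large.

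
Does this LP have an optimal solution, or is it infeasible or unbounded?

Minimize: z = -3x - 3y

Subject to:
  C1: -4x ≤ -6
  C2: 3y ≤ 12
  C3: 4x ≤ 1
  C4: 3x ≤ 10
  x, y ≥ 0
C3 requires 4x ≤ 1, while C1 (-4x ≤ -6) is equivalent to 4x ≥ 6. Together they would need 6 ≤ 4x ≤ 1, which is impossible since 6 > 1. No point satisfies all constraints.

Infeasible — the constraint set is empty.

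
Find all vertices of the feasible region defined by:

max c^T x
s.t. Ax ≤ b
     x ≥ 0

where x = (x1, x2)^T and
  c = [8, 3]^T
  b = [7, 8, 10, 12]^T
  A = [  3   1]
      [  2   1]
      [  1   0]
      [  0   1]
Each vertex is the intersection of two constraint boundaries that also satisfies all remaining constraints:
  x1 = 0 and x2 = 0 → (0, 0)
  3x1 + x2 = 7 and x2 = 0 → (2.333, 0)
  3x1 + x2 = 7 and x1 = 0 → (0, 7)

Vertices: (0, 0), (2.333, 0), (0, 7)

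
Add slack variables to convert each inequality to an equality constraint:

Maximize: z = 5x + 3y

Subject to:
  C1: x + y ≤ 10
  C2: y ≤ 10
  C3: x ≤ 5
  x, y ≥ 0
max z = 5x + 3y

s.t.
  x + y + s1 = 10
  y + s2 = 10
  x + s3 = 5
  x, y, s1, s2, s3 ≥ 0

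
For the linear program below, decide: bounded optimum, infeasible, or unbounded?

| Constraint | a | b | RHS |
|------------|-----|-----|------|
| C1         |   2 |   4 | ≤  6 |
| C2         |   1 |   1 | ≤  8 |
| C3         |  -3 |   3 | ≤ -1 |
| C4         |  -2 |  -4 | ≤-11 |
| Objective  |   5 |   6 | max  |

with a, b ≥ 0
C1 requires 2a + 4b ≤ 6, while C4 (-2a - 4b ≤ -11) is equivalent to 2a + 4b ≥ 11. Together they would need 11 ≤ 2a + 4b ≤ 6, which is impossible since 11 > 6. No point satisfies all constraints.

Infeasible — the constraint set is empty.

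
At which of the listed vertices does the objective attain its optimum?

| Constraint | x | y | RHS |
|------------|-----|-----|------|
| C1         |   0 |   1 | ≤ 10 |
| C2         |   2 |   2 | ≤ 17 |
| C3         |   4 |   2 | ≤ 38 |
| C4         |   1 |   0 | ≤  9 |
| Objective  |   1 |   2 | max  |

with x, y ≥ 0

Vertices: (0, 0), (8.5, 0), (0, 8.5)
(0, 8.5) with z = 17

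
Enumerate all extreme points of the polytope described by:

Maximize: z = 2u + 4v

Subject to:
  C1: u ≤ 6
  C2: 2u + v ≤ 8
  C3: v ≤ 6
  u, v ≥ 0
Each vertex is the intersection of two constraint boundaries that also satisfies all remaining constraints:
  u = 0 and v = 0 → (0, 0)
  2u + v = 8 and v = 0 → (4, 0)
  2u + v = 8 and v = 6 → (1, 6)
  v = 6 and u = 0 → (0, 6)

Vertices: (0, 0), (4, 0), (1, 6), (0, 6)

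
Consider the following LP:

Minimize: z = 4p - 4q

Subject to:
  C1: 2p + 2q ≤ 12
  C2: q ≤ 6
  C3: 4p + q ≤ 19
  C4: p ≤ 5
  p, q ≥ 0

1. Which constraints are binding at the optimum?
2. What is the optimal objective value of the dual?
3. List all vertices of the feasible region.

1. C1, C2, p ≥ 0
2. -24 (by strong duality, equal to the primal optimum)
3. (0, 0), (4.75, 0), (4.333, 1.667), (0, 6)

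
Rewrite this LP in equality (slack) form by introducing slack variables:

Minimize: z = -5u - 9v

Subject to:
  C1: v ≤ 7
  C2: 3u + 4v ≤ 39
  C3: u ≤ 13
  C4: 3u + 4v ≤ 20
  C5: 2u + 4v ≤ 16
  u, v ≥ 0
min z = -5u - 9v

s.t.
  v + s1 = 7
  3u + 4v + s2 = 39
  u + s3 = 13
  3u + 4v + s4 = 20
  2u + 4v + s5 = 16
  u, v, s1, s2, s3, s4, s5 ≥ 0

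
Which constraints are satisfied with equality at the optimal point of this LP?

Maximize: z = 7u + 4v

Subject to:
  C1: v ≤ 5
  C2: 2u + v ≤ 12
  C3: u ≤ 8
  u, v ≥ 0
Optimal: u = 3.5, v = 5
Binding: C1, C2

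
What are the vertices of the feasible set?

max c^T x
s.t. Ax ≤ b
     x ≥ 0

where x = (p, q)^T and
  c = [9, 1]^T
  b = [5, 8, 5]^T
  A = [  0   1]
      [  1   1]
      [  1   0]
Each vertex is the intersection of two constraint boundaries that also satisfies all remaining constraints:
  p = 0 and q = 0 → (0, 0)
  p = 5 and q = 0 → (5, 0)
  p + q = 8 and p = 5 → (5, 3)
  q = 5 and p + q = 8 → (3, 5)
  q = 5 and p = 0 → (0, 5)

Vertices: (0, 0), (5, 0), (5, 3), (3, 5), (0, 5)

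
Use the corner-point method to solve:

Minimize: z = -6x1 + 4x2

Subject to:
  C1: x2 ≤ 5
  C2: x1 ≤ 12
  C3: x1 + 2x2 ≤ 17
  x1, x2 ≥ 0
x1 = 12, x2 = 0, z = -72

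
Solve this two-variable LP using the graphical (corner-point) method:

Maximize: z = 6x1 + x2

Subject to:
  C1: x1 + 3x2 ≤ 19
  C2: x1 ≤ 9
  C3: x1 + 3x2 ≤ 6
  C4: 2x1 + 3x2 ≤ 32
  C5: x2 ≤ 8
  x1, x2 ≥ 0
Each vertex is the intersection of two constraint boundaries that also satisfies all remaining constraints:
  x1 = 0 and x2 = 0 → (0, 0)
  x1 + 3x2 = 6 and x2 = 0 → (6, 0)
  x1 + 3x2 = 6 and x1 = 0 → (0, 2)

Evaluating z = 6x1 + x2 at each vertex:
  (0, 0): z = 0
  (6, 0): z = 36
  (0, 2): z = 2

The maximum is at (6, 0) with z = 36.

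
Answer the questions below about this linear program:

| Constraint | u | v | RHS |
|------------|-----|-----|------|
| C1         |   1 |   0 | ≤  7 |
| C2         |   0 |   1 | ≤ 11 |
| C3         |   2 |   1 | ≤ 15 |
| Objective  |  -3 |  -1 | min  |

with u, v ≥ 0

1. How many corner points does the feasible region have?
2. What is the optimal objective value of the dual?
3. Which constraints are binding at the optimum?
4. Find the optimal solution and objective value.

1. 5
2. -22 (by strong duality, equal to the primal optimum)
3. C1, C3
4. u = 7, v = 1, z = -22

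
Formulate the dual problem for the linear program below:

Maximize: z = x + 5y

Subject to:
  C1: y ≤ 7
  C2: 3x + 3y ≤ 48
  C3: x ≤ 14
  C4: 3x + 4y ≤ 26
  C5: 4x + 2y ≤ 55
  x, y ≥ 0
Minimize: z = 7y1 + 48y2 + 14y3 + 26y4 + 55y5

Subject to:
  C1: -3y2 - y3 - 3y4 - 4y5 ≤ -1
  C2: -y1 - 3y2 - 4y4 - 2y5 ≤ -5
  y1, y2, y3, y4, y5 ≥ 0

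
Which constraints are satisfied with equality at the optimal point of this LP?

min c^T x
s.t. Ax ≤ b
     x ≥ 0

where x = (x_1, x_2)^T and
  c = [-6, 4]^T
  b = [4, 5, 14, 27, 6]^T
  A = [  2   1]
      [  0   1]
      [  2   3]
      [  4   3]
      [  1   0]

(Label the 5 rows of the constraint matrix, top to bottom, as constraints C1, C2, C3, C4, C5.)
Optimal: x_1 = 2, x_2 = 0
Slack at optimum:
  C1: slack = 0 (binding)
  C2: slack = 5
  C3: slack = 10
  C4: slack = 19
  C5: slack = 4
  x_1 ≥ 0: x_1 = 2
  x_2 ≥ 0: x_2 = 0 (binding)
Binding constraints: C1, x_2 ≥ 0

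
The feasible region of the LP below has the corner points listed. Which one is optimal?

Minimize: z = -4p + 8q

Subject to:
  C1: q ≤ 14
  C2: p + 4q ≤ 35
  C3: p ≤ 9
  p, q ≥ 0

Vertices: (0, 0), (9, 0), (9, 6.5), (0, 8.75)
Evaluating z = -4p + 8q at each vertex:
  (0, 0): z = 0
  (9, 0): z = -36
  (9, 6.5): z = 16
  (0, 8.75): z = 70

The smallest value is z = -36, attained at (9, 0).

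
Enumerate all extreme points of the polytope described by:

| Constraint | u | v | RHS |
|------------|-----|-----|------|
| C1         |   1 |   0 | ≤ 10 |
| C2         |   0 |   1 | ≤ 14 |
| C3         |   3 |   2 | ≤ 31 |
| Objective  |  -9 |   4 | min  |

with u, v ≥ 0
Each vertex is the intersection of two constraint boundaries that also satisfies all remaining constraints:
  u = 0 and v = 0 → (0, 0)
  u = 10 and v = 0 → (10, 0)
  u = 10 and 3u + 2v = 31 → (10, 0.5)
  v = 14 and 3u + 2v = 31 → (1, 14)
  v = 14 and u = 0 → (0, 14)

Vertices: (0, 0), (10, 0), (10, 0.5), (1, 14), (0, 14)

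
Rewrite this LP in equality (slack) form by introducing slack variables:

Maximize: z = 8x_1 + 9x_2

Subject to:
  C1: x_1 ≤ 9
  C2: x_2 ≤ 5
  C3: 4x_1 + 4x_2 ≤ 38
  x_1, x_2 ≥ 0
max z = 8x_1 + 9x_2

s.t.
  x_1 + s1 = 9
  x_2 + s2 = 5
  4x_1 + 4x_2 + s3 = 38
  x_1, x_2, s1, s2, s3 ≥ 0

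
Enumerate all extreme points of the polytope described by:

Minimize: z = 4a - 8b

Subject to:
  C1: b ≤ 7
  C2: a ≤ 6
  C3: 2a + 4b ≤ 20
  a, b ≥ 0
Each vertex is the intersection of two constraint boundaries that also satisfies all remaining constraints:
  a = 0 and b = 0 → (0, 0)
  a = 6 and b = 0 → (6, 0)
  a = 6 and 2a + 4b = 20 → (6, 2)
  2a + 4b = 20 and a = 0 → (0, 5)

Vertices: (0, 0), (6, 0), (6, 2), (0, 5)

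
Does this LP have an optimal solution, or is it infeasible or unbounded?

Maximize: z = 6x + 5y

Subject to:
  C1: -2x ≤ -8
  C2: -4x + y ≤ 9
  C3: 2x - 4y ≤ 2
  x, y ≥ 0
Feasible point: (4, 2) satisfies every constraint, so the LP is feasible.
Direction d = (1, 1): for each constraint row a, a·d ≤ 0 —
  (-2)(1) + (0)(1) = -2 ≤ 0
  (-4)(1) + (1)(1) = -3 ≤ 0
  (2)(1) + (-4)(1) = -2 ≤ 0
and d ≥ 0, so (4, 2) + t·d stays feasible for every t ≥ 0. Along this ray z = 6x + 5y changes by 11 per unit t, so z → +∞.

The LP is unbounded; z can be made arbitrarily large.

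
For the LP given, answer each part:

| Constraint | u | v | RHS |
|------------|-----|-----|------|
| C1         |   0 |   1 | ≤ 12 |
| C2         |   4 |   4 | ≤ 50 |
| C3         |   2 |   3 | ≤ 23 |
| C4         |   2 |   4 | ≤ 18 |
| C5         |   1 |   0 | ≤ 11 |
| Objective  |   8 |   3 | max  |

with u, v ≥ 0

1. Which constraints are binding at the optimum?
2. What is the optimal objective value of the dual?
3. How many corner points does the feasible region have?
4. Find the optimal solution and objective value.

1. C4, v ≥ 0
2. 72 (by strong duality, equal to the primal optimum)
3. 3
4. u = 9, v = 0, z = 72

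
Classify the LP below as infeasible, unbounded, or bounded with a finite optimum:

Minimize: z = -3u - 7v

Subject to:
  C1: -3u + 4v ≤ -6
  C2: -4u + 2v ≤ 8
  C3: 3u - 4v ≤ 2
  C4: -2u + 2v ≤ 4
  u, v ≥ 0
C3 requires 3u - 4v ≤ 2, while C1 (-3u + 4v ≤ -6) is equivalent to 3u - 4v ≥ 6. Together they would need 6 ≤ 3u - 4v ≤ 2, which is impossible since 6 > 2. No point satisfies all constraints.

Infeasible — the constraint set is empty.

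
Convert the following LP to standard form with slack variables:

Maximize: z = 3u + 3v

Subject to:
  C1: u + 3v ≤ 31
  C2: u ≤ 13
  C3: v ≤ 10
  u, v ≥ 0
max z = 3u + 3v

s.t.
  u + 3v + s1 = 31
  u + s2 = 13
  v + s3 = 10
  u, v, s1, s2, s3 ≥ 0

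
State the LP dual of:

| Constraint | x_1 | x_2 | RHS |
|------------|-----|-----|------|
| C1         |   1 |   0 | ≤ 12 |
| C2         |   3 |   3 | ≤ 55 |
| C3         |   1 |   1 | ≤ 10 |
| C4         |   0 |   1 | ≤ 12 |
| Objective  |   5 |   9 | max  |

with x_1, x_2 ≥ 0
Minimize: z = 12y1 + 55y2 + 10y3 + 12y4

Subject to:
  C1: -y1 - 3y2 - y3 ≤ -5
  C2: -3y2 - y3 - y4 ≤ -9
  y1, y2, y3, y4 ≥ 0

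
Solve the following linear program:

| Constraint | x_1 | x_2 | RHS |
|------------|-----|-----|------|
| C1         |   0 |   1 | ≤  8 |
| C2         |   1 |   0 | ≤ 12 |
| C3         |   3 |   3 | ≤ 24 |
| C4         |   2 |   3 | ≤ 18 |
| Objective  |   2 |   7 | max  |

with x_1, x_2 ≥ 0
x_1 = 0, x_2 = 6, z = 42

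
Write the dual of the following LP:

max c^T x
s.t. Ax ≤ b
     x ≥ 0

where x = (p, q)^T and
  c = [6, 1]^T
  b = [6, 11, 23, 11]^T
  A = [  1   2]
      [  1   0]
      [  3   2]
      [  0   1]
Minimize: z = 6y1 + 11y2 + 23y3 + 11y4

Subject to:
  C1: -y1 - y2 - 3y3 ≤ -6
  C2: -2y1 - 2y3 - y4 ≤ -1
  y1, y2, y3, y4 ≥ 0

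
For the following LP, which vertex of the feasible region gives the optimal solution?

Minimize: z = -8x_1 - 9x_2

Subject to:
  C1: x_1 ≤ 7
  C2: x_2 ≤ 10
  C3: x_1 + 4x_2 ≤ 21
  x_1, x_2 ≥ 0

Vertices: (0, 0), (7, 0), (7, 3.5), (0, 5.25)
Evaluating z = -8x_1 - 9x_2 at each vertex:
  (0, 0): z = 0
  (7, 0): z = -56
  (7, 3.5): z = -87.5
  (0, 5.25): z = -47.25

The smallest value is z = -87.5, attained at (7, 3.5).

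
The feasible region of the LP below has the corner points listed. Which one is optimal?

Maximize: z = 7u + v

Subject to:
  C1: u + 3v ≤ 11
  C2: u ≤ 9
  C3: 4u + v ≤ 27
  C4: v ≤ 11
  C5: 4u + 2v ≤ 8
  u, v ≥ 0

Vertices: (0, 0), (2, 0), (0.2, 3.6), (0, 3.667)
(2, 0) with z = 14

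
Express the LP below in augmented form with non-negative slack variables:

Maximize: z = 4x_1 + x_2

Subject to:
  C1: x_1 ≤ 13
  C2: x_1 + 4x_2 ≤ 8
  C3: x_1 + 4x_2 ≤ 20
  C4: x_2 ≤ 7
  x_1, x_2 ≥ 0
max z = 4x_1 + x_2

s.t.
  x_1 + s1 = 13
  x_1 + 4x_2 + s2 = 8
  x_1 + 4x_2 + s3 = 20
  x_2 + s4 = 7
  x_1, x_2, s1, s2, s3, s4 ≥ 0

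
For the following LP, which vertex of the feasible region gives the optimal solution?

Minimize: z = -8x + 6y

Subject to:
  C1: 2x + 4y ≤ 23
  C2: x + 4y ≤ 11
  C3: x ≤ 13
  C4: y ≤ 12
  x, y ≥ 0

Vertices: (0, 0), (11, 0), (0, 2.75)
(11, 0) with z = -88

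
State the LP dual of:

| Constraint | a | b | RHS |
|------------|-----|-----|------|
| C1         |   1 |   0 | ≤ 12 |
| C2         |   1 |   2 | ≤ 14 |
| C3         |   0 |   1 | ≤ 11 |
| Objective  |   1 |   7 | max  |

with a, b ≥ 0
Minimize: z = 12y1 + 14y2 + 11y3

Subject to:
  C1: -y1 - y2 ≤ -1
  C2: -2y2 - y3 ≤ -7
  y1, y2, y3 ≥ 0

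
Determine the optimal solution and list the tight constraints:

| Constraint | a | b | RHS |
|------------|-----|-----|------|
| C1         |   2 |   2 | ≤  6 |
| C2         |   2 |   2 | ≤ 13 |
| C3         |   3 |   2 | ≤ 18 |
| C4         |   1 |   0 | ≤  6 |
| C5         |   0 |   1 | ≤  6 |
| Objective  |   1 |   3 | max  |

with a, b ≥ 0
Optimal: a = 0, b = 3
Slack at optimum:
  C1: slack = 0 (binding)
  C2: slack = 7
  C3: slack = 12
  C4: slack = 6
  C5: slack = 3
  a ≥ 0: a = 0 (binding)
  b ≥ 0: b = 3
Binding constraints: C1, a ≥ 0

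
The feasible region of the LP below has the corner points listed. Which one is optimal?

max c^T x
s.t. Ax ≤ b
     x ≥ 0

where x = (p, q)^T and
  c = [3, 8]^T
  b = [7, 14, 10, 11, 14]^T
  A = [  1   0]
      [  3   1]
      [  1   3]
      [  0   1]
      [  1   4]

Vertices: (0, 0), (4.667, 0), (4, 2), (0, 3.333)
Evaluating z = 3p + 8q at each vertex:
  (0, 0): z = 0
  (4.667, 0): z = 14
  (4, 2): z = 28
  (0, 3.333): z = 26.67

The largest value is z = 28, attained at (4, 2).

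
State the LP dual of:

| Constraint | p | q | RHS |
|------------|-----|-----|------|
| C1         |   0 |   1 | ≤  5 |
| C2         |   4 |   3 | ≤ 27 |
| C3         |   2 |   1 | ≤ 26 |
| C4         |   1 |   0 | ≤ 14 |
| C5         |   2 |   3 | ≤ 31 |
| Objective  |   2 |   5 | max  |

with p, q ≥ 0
Minimize: z = 5y1 + 27y2 + 26y3 + 14y4 + 31y5

Subject to:
  C1: -4y2 - 2y3 - y4 - 2y5 ≤ -2
  C2: -y1 - 3y2 - y3 - 3y5 ≤ -5
  y1, y2, y3, y4, y5 ≥ 0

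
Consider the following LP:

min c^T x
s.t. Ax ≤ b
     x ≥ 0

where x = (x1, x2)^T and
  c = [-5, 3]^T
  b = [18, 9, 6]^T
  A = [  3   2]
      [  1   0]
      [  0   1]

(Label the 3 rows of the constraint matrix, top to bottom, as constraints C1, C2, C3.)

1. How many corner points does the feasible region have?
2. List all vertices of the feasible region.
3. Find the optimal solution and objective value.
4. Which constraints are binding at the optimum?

1. 4
2. (0, 0), (6, 0), (2, 6), (0, 6)
3. x1 = 6, x2 = 0, z = -30
4. C1, x2 ≥ 0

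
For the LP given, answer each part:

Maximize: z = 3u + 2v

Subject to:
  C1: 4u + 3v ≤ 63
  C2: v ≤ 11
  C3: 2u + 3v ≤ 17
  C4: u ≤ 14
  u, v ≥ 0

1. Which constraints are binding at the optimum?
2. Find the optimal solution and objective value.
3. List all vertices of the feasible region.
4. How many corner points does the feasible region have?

1. C3, v ≥ 0
2. u = 8.5, v = 0, z = 25.5
3. (0, 0), (8.5, 0), (0, 5.667)
4. 3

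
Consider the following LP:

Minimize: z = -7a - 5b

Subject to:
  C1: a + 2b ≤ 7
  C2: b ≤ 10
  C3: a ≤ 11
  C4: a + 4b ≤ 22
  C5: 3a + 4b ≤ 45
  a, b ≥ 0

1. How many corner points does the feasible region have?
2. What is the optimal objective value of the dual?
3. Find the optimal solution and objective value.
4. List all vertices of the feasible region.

1. 3
2. -49 (by strong duality, equal to the primal optimum)
3. a = 7, b = 0, z = -49
4. (0, 0), (7, 0), (0, 3.5)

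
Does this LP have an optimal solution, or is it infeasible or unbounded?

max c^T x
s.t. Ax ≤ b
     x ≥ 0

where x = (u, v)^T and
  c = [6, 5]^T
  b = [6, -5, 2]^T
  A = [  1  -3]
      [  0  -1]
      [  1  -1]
Feasible point: (0, 5) satisfies every constraint, so the LP is feasible.
Direction d = (0, 1): for each constraint row a, a·d ≤ 0 —
  (1)(0) + (-3)(1) = -3 ≤ 0
  (0)(0) + (-1)(1) = -1 ≤ 0
  (1)(0) + (-1)(1) = -1 ≤ 0
and d ≥ 0, so (0, 5) + t·d stays feasible for every t ≥ 0. Along this ray z = 6u + 5v changes by 5 per unit t, so z → +∞.

The LP is unbounded; z can be made arbitrarily large.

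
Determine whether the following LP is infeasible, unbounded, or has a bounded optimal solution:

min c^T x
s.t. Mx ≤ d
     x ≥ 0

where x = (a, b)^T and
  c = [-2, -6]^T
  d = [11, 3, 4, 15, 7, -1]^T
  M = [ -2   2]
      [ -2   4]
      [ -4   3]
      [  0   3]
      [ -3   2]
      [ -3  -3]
Feasible point: (1, 0) satisfies every constraint, so the LP is feasible.
Direction d = (1, 0): for each constraint row a, a·d ≤ 0 —
  (-2)(1) + (2)(0) = -2 ≤ 0
  (-2)(1) + (4)(0) = -2 ≤ 0
  (-4)(1) + (3)(0) = -4 ≤ 0
  (0)(1) + (3)(0) = 0 ≤ 0
  (-3)(1) + (2)(0) = -3 ≤ 0
  (-3)(1) + (-3)(0) = -3 ≤ 0
and d ≥ 0, so (1, 0) + t·d stays feasible for every t ≥ 0. Along this ray z = -2a - 6b changes by -2 per unit t, so z → −∞.

The LP is unbounded; z can be made arbitrarily small.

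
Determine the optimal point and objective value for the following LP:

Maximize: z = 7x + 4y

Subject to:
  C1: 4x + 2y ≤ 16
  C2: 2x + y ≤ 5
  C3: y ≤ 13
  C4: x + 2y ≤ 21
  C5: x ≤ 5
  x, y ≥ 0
Each vertex is the intersection of two constraint boundaries that also satisfies all remaining constraints:
  x = 0 and y = 0 → (0, 0)
  2x + y = 5 and y = 0 → (2.5, 0)
  2x + y = 5 and x = 0 → (0, 5)

Evaluating z = 7x + 4y at each vertex:
  (0, 0): z = 0
  (2.5, 0): z = 17.5
  (0, 5): z = 20

The maximum is at (0, 5) with z = 20.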